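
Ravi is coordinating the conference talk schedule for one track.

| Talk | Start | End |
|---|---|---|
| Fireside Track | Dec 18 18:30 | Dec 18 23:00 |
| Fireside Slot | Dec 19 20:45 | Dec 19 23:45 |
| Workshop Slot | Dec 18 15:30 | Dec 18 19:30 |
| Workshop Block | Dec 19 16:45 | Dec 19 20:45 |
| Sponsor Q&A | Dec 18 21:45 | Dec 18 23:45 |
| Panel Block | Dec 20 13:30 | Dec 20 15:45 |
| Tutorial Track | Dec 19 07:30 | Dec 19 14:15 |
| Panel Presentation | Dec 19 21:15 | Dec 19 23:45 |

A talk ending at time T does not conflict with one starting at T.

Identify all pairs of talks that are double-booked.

Check each pair: they overlap iff neither finishes before the other starts.
Sorted by start: Workshop Slot, Fireside Track, Sponsor Q&A, Tutorial Track, Workshop Block, Fireside Slot, Panel Presentation, Panel Block.
Fireside Track starts before Workshop Slot ends → Workshop Slot and Fireside Track overlap.
Sponsor Q&A starts after Workshop Slot ends; Workshop Slot is clear from here.
Sponsor Q&A starts before Fireside Track ends → Fireside Track and Sponsor Q&A overlap.
Tutorial Track starts after Fireside Track ends; Fireside Track is clear from here.
Tutorial Track starts after Sponsor Q&A ends; Sponsor Q&A is clear from here.
Workshop Block starts after Tutorial Track ends; Tutorial Track is clear from here.
Fireside Slot starts exactly when Workshop Block ends (back-to-back, no overlap); Workshop Block is clear from here.
Panel Presentation starts before Fireside Slot ends → Fireside Slot and Panel Presentation overlap.
Panel Block starts after Fireside Slot ends.
Panel Block starts after Panel Presentation ends.

Fireside Slot & Panel Presentation, Fireside Track & Sponsor Q&A, Fireside Track & Workshop Slot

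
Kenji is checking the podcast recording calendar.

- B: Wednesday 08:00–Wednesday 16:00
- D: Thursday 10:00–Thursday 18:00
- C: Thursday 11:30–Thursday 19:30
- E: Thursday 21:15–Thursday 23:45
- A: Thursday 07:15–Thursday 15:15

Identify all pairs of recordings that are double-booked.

Sorted by start: B, A, D, C, E.
A starts after B ends — done with B.
D starts before A ends → A and D overlap.
C starts before A ends → A and C overlap.
E starts after A ends.
C starts before D ends → D and C overlap.
E starts after D ends.
E starts after C ends.

A & C, A & D, C & D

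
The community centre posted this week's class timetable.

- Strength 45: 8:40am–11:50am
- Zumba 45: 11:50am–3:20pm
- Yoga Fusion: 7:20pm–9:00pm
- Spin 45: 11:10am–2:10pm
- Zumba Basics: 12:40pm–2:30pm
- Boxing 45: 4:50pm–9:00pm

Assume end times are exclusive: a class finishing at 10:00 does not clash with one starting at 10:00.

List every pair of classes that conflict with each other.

Boxing 45 & Yoga Fusion, Spin 45 & Strength 45, Spin 45 & Zumba 45, Spin 45 & Zumba Basics, Zumba 45 & Zumba Basics

Sorted by start: Strength 45, Spin 45, Zumba 45, Zumba Basics, Boxing 45, Yoga Fusion.
Spin 45 starts before Strength 45 ends → Strength 45 and Spin 45 overlap.
Zumba 45 starts exactly when Strength 45 ends (back-to-back, no overlap); Strength 45 is clear from here.
Zumba 45 starts before Spin 45 ends → Spin 45 and Zumba 45 overlap.
Zumba Basics starts before Spin 45 ends → Spin 45 and Zumba Basics overlap.
Boxing 45 starts after Spin 45 ends; Spin 45 is clear from here.
Zumba Basics starts before Zumba 45 ends → Zumba 45 and Zumba Basics overlap.
Boxing 45 starts after Zumba 45 ends; Zumba 45 is clear from here.
Boxing 45 starts after Zumba Basics ends; Zumba Basics is clear from here.
Yoga Fusion starts before Boxing 45 ends → Boxing 45 and Yoga Fusion overlap.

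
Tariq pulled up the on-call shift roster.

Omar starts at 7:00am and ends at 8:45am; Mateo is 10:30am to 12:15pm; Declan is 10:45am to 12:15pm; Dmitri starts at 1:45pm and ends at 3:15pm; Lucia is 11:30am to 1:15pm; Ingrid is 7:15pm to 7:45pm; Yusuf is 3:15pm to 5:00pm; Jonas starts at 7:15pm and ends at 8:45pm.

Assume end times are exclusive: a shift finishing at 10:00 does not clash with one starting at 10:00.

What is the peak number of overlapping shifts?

Sort all start/end points and keep a running count:
7:00am start Omar → 1
8:45am end Omar → 0
10:30am start Mateo → 1
10:45am start Declan → 2
11:30am start Lucia → 3
12:15pm end Declan → 2
12:15pm end Mateo → 1
1:15pm end Lucia → 0
1:45pm start Dmitri → 1
3:15pm end Dmitri → 0
3:15pm start Yusuf → 1
5:00pm end Yusuf → 0
7:15pm start Ingrid → 1
7:15pm start Jonas → 2
7:45pm end Ingrid → 1
8:45pm end Jonas → 0
Peak is 3, at 11:30am (Declan, Lucia, Mateo).

3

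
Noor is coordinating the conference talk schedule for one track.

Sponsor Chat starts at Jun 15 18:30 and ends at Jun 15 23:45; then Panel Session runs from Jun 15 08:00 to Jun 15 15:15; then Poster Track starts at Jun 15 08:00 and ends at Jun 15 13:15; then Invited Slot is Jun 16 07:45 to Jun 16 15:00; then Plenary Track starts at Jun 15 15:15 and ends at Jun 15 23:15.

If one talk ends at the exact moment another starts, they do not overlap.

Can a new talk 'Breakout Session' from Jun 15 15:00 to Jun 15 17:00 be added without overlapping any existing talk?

Panel Session: starts Jun 15 08:00 before Breakout Session ends Jun 15 17:00, and ends Jun 15 15:15 after Breakout Session starts Jun 15 15:00 → overlap.
Poster Track: ends Jun 15 13:15 at or before Breakout Session starts Jun 15 15:00 → clear.
Plenary Track: starts Jun 15 15:15 before Breakout Session ends Jun 15 17:00, and ends Jun 15 23:15 after Breakout Session starts Jun 15 15:00 → overlap.
Sponsor Chat: starts Jun 15 18:30 at or after Breakout Session ends Jun 15 17:00 → clear.
Invited Slot: starts Jun 16 07:45 at or after Breakout Session ends Jun 15 17:00 → clear.
Breakout Session overlaps Panel Session, Plenary Track.

No — it overlaps Panel Session, Plenary Track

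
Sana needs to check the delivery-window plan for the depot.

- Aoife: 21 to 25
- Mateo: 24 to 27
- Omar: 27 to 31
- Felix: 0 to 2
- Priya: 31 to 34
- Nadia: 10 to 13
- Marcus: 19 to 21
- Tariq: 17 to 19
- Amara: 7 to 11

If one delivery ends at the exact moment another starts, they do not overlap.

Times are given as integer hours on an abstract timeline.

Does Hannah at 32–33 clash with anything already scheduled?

Felix: ends 2 at or before Hannah starts 32 → clear.
Amara: ends 11 at or before Hannah starts 32 → clear.
Nadia: ends 13 at or before Hannah starts 32 → clear.
Tariq: ends 19 at or before Hannah starts 32 → clear.
Marcus: ends 21 at or before Hannah starts 32 → clear.
Aoife: ends 25 at or before Hannah starts 32 → clear.
Mateo: ends 27 at or before Hannah starts 32 → clear.
Omar: ends 31 at or before Hannah starts 32 → clear.
Priya: starts 31 before Hannah ends 33, and ends 34 after Hannah starts 32 → overlap.
Hannah overlaps Priya.

Yes — it overlaps Priya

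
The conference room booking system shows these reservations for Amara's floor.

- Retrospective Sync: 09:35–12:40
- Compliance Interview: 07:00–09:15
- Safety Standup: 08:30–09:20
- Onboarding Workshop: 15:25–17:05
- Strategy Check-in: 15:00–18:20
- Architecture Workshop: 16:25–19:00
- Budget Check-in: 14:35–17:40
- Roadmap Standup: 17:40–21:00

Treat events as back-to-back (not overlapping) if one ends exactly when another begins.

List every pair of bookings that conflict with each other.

Architecture Workshop & Budget Check-in, Architecture Workshop & Onboarding Workshop, Architecture Workshop & Roadmap Standup, Architecture Workshop & Strategy Check-in, Budget Check-in & Onboarding Workshop, Budget Check-in & Strategy Check-in, Compliance Interview & Safety Standup, Onboarding Workshop & Strategy Check-in, Roadmap Standup & Strategy Check-in

Sorted by start: Compliance Interview, Safety Standup, Retrospective Sync, Budget Check-in, Strategy Check-in, Onboarding Workshop, Architecture Workshop, Roadmap Standup.
Safety Standup starts before Compliance Interview ends → Compliance Interview and Safety Standup overlap.
Retrospective Sync starts after Compliance Interview ends — done with Compliance Interview.
Retrospective Sync starts after Safety Standup ends — done with Safety Standup.
Budget Check-in starts after Retrospective Sync ends — done with Retrospective Sync.
Strategy Check-in starts before Budget Check-in ends → Budget Check-in and Strategy Check-in overlap.
Onboarding Workshop starts before Budget Check-in ends → Budget Check-in and Onboarding Workshop overlap.
Architecture Workshop starts before Budget Check-in ends → Budget Check-in and Architecture Workshop overlap.
Roadmap Standup starts exactly when Budget Check-in ends (back-to-back, no overlap).
Onboarding Workshop starts before Strategy Check-in ends → Strategy Check-in and Onboarding Workshop overlap.
Architecture Workshop starts before Strategy Check-in ends → Strategy Check-in and Architecture Workshop overlap.
Roadmap Standup starts before Strategy Check-in ends → Strategy Check-in and Roadmap Standup overlap.
Architecture Workshop starts before Onboarding Workshop ends → Onboarding Workshop and Architecture Workshop overlap.
Roadmap Standup starts after Onboarding Workshop ends.
Roadmap Standup starts before Architecture Workshop ends → Architecture Workshop and Roadmap Standup overlap.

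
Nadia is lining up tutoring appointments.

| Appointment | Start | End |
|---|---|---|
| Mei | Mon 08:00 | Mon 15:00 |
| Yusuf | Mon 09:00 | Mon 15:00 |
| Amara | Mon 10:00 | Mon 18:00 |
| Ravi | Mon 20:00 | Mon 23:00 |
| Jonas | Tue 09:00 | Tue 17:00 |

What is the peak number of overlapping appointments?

Sweep the timeline, counting +1 at each start and −1 at each end (ends before starts at a tie):
Mon 08:00 start Mei → 1
Mon 09:00 start Yusuf → 2
Mon 10:00 start Amara → 3
Mon 15:00 end Mei → 2
Mon 15:00 end Yusuf → 1
Mon 18:00 end Amara → 0
Mon 20:00 start Ravi → 1
Mon 23:00 end Ravi → 0
Tue 09:00 start Jonas → 1
Tue 17:00 end Jonas → 0
Peak is 3, at Mon 10:00 (Amara, Mei, Yusuf).

3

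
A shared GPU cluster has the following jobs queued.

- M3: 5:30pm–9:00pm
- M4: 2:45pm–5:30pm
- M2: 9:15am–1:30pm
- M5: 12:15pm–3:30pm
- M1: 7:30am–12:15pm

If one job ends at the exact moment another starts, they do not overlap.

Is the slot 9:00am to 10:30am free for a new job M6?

M1: starts 7:30am before M6 ends 10:30am, and ends 12:15pm after M6 starts 9:00am → overlap.
M2: starts 9:15am before M6 ends 10:30am, and ends 1:30pm after M6 starts 9:00am → overlap.
M5: starts 12:15pm at or after M6 ends 10:30am → clear.
M4: starts 2:45pm at or after M6 ends 10:30am → clear.
M3: starts 5:30pm at or after M6 ends 10:30am → clear.
M6 overlaps M1, M2.

No — it overlaps M1, M2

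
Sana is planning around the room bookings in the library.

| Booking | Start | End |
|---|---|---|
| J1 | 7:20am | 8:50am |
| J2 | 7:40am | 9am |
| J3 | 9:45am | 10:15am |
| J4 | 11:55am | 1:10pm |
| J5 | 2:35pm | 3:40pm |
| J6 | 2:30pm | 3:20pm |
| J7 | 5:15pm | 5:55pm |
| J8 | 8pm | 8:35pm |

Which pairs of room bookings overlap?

Sorted by start: J1, J2, J3, J4, J6, J5, J7, J8.
J2 starts before J1 ends → J1 and J2 overlap.
J3 starts after J1 ends, so J1 has no further overlaps.
J3 starts after J2 ends, so J2 has no further overlaps.
J4 starts after J3 ends, so J3 has no further overlaps.
J6 starts after J4 ends, so J4 has no further overlaps.
J5 starts before J6 ends → J6 and J5 overlap.
J7 starts after J6 ends, so J6 has no further overlaps.
J7 starts after J5 ends, so J5 has no further overlaps.
J8 starts after J7 ends.

J1 & J2, J5 & J6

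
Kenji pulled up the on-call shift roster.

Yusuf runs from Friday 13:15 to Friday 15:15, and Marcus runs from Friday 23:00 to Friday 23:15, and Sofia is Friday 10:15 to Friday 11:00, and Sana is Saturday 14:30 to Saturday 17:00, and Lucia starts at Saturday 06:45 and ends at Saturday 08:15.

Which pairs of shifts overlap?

none

Two intervals overlap when each starts before the other ends.
Sorted by start: Sofia, Yusuf, Marcus, Lucia, Sana.
Yusuf starts after Sofia ends, so Sofia has no further overlaps.
Marcus starts after Yusuf ends, so Yusuf has no further overlaps.
Lucia starts after Marcus ends, so Marcus has no further overlaps.
Sana starts after Lucia ends.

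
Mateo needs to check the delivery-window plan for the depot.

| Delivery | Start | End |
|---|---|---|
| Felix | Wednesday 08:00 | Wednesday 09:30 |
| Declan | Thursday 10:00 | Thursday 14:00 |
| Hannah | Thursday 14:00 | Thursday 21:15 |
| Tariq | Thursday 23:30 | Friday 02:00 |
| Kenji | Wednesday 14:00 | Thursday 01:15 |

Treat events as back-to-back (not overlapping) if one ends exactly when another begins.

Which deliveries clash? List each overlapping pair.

none

Two intervals overlap when each starts before the other ends.
Sorted by start: Felix, Kenji, Declan, Hannah, Tariq.
Kenji starts after Felix ends — done with Felix.
Declan starts after Kenji ends — done with Kenji.
Hannah starts exactly when Declan ends (back-to-back, no overlap) — done with Declan.
Tariq starts after Hannah ends.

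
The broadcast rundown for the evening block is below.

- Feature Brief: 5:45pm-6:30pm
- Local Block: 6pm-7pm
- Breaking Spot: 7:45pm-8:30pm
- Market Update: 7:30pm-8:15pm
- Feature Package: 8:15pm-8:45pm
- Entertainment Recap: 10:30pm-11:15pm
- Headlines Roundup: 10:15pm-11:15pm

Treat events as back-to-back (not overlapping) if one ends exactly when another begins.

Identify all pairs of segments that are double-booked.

Sorted by start: Feature Brief, Local Block, Market Update, Breaking Spot, Feature Package, Headlines Roundup, Entertainment Recap.
Local Block starts before Feature Brief ends → Feature Brief and Local Block overlap.
Market Update starts after Feature Brief ends — done with Feature Brief.
Market Update starts after Local Block ends — done with Local Block.
Breaking Spot starts before Market Update ends → Market Update and Breaking Spot overlap.
Feature Package starts exactly when Market Update ends (back-to-back, no overlap) — done with Market Update.
Feature Package starts before Breaking Spot ends → Breaking Spot and Feature Package overlap.
Headlines Roundup starts after Breaking Spot ends — done with Breaking Spot.
Headlines Roundup starts after Feature Package ends — done with Feature Package.
Entertainment Recap starts before Headlines Roundup ends → Headlines Roundup and Entertainment Recap overlap.

Breaking Spot & Feature Package, Breaking Spot & Market Update, Entertainment Recap & Headlines Roundup, Feature Brief & Local Block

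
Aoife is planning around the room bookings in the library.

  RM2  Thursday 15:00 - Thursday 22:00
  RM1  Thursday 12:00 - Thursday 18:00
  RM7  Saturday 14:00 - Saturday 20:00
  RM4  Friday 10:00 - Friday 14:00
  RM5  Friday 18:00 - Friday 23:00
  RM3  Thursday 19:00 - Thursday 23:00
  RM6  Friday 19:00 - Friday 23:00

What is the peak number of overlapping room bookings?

Sweep the timeline, counting +1 at each start and −1 at each end (ends before starts at a tie):
Thursday 12:00 start RM1 → 1
Thursday 15:00 start RM2 → 2
Thursday 18:00 end RM1 → 1
Thursday 19:00 start RM3 → 2
Thursday 22:00 end RM2 → 1
Thursday 23:00 end RM3 → 0
Friday 10:00 start RM4 → 1
Friday 14:00 end RM4 → 0
Friday 18:00 start RM5 → 1
Friday 19:00 start RM6 → 2
Friday 23:00 end RM5 → 1
Friday 23:00 end RM6 → 0
Saturday 14:00 start RM7 → 1
Saturday 20:00 end RM7 → 0
Peak is 2, at Thursday 15:00 (RM1, RM2).

2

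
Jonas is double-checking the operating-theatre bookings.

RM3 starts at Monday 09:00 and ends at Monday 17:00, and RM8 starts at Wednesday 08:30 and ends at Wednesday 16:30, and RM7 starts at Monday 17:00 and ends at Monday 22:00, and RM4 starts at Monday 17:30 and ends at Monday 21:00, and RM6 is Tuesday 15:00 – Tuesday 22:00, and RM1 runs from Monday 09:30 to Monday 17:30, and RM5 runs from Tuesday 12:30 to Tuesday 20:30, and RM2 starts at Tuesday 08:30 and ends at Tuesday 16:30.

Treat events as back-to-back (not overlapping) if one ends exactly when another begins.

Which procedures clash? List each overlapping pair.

RM1 & RM3, RM1 & RM7, RM2 & RM5, RM2 & RM6, RM4 & RM7, RM5 & RM6

Check each pair: they overlap iff neither finishes before the other starts.
Sorted by start: RM3, RM1, RM7, RM4, RM2, RM5, RM6, RM8.
RM1 starts before RM3 ends → RM3 and RM1 overlap.
RM7 starts exactly when RM3 ends (back-to-back, no overlap); RM3 is clear from here.
RM7 starts before RM1 ends → RM1 and RM7 overlap.
RM4 starts exactly when RM1 ends (back-to-back, no overlap); RM1 is clear from here.
RM4 starts before RM7 ends → RM7 and RM4 overlap.
RM2 starts after RM7 ends; RM7 is clear from here.
RM2 starts after RM4 ends; RM4 is clear from here.
RM5 starts before RM2 ends → RM2 and RM5 overlap.
RM6 starts before RM2 ends → RM2 and RM6 overlap.
RM8 starts after RM2 ends.
RM6 starts before RM5 ends → RM5 and RM6 overlap.
RM8 starts after RM5 ends.
RM8 starts after RM6 ends.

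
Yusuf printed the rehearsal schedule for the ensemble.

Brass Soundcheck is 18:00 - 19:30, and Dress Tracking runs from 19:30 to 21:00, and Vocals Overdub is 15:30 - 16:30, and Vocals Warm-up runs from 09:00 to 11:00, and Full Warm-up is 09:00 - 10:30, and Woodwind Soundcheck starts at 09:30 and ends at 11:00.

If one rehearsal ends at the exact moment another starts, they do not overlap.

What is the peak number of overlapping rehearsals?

Sweep the timeline, counting +1 at each start and −1 at each end (ends before starts at a tie):
09:00 start Full Warm-up → 1
09:00 start Vocals Warm-up → 2
09:30 start Woodwind Soundcheck → 3
10:30 end Full Warm-up → 2
11:00 end Vocals Warm-up → 1
11:00 end Woodwind Soundcheck → 0
15:30 start Vocals Overdub → 1
16:30 end Vocals Overdub → 0
18:00 start Brass Soundcheck → 1
19:30 end Brass Soundcheck → 0
19:30 start Dress Tracking → 1
21:00 end Dress Tracking → 0
Peak is 3, at 09:30 (Full Warm-up, Vocals Warm-up, Woodwind Soundcheck).

3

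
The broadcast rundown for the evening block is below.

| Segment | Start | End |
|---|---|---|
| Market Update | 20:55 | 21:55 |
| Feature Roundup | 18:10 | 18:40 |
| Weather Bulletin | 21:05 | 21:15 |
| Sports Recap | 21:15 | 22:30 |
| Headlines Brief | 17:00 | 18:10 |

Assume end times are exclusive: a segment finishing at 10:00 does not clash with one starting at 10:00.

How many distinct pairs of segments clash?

Sorted by start: Headlines Brief, Feature Roundup, Market Update, Weather Bulletin, Sports Recap.
Feature Roundup starts exactly when Headlines Brief ends (back-to-back, no overlap), so nothing later overlaps Headlines Brief either.
Market Update starts after Feature Roundup ends, so nothing later overlaps Feature Roundup either.
Weather Bulletin starts before Market Update ends → Market Update and Weather Bulletin overlap.
Sports Recap starts before Market Update ends → Market Update and Sports Recap overlap.
Sports Recap starts exactly when Weather Bulletin ends (back-to-back, no overlap).
Overlapping pairs: Market Update & Sports Recap, Market Update & Weather Bulletin — 2 in total.

2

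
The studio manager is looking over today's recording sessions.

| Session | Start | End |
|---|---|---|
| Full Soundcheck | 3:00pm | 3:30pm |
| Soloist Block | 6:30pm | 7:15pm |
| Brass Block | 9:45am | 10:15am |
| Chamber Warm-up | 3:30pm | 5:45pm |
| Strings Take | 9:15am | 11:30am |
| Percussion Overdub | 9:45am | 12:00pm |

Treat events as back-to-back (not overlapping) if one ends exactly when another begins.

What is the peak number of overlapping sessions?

3

Walk through starts and ends in time order (an end at T is processed before a start at T):
9:15am start Strings Take → 1
9:45am start Brass Block → 2
9:45am start Percussion Overdub → 3
10:15am end Brass Block → 2
11:30am end Strings Take → 1
12:00pm end Percussion Overdub → 0
3:00pm start Full Soundcheck → 1
3:30pm end Full Soundcheck → 0
3:30pm start Chamber Warm-up → 1
5:45pm end Chamber Warm-up → 0
6:30pm start Soloist Block → 1
7:15pm end Soloist Block → 0
Peak is 3, at 9:45am (Brass Block, Percussion Overdub, Strings Take).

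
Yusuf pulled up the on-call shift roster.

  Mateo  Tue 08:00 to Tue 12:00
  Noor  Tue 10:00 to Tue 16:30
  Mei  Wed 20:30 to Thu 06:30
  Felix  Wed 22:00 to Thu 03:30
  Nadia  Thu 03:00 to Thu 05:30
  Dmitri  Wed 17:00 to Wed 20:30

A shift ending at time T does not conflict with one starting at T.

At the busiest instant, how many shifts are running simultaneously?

3

Walk through starts and ends in time order (an end at T is processed before a start at T):
Tue 08:00 start Mateo → 1
Tue 10:00 start Noor → 2
Tue 12:00 end Mateo → 1
Tue 16:30 end Noor → 0
Wed 17:00 start Dmitri → 1
Wed 20:30 end Dmitri → 0
Wed 20:30 start Mei → 1
Wed 22:00 start Felix → 2
Thu 03:00 start Nadia → 3
Thu 03:30 end Felix → 2
Thu 05:30 end Nadia → 1
Thu 06:30 end Mei → 0
Peak is 3, at Thu 03:00 (Felix, Mei, Nadia).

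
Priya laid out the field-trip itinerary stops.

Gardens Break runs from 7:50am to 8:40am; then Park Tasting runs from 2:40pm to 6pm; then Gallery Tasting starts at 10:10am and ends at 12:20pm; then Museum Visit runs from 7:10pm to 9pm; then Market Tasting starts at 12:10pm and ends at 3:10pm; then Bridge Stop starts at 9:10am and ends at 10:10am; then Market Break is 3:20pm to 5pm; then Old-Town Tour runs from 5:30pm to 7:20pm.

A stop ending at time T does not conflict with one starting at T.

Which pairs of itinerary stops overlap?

Gallery Tasting & Market Tasting, Market Break & Park Tasting, Market Tasting & Park Tasting, Museum Visit & Old-Town Tour, Old-Town Tour & Park Tasting

Sorted by start: Gardens Break, Bridge Stop, Gallery Tasting, Market Tasting, Park Tasting, Market Break, Old-Town Tour, Museum Visit.
Bridge Stop starts after Gardens Break ends — done with Gardens Break.
Gallery Tasting starts exactly when Bridge Stop ends (back-to-back, no overlap) — done with Bridge Stop.
Market Tasting starts before Gallery Tasting ends → Gallery Tasting and Market Tasting overlap.
Park Tasting starts after Gallery Tasting ends — done with Gallery Tasting.
Park Tasting starts before Market Tasting ends → Market Tasting and Park Tasting overlap.
Market Break starts after Market Tasting ends — done with Market Tasting.
Market Break starts before Park Tasting ends → Park Tasting and Market Break overlap.
Old-Town Tour starts before Park Tasting ends → Park Tasting and Old-Town Tour overlap.
Museum Visit starts after Park Tasting ends.
Old-Town Tour starts after Market Break ends — done with Market Break.
Museum Visit starts before Old-Town Tour ends → Old-Town Tour and Museum Visit overlap.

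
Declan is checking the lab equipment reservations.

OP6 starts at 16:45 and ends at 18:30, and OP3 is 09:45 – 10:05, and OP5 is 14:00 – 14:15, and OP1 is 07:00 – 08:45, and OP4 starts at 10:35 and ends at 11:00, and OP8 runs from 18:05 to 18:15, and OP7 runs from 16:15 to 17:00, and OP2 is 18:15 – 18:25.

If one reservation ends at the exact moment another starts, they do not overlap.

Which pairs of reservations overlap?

OP2 & OP6, OP6 & OP7, OP6 & OP8

Check each pair: they overlap iff neither finishes before the other starts.
Sorted by start: OP1, OP3, OP4, OP5, OP7, OP6, OP8, OP2.
OP3 starts after OP1 ends — done with OP1.
OP4 starts after OP3 ends — done with OP3.
OP5 starts after OP4 ends — done with OP4.
OP7 starts after OP5 ends — done with OP5.
OP6 starts before OP7 ends → OP7 and OP6 overlap.
OP8 starts after OP7 ends — done with OP7.
OP8 starts before OP6 ends → OP6 and OP8 overlap.
OP2 starts before OP6 ends → OP6 and OP2 overlap.
OP2 starts exactly when OP8 ends (back-to-back, no overlap).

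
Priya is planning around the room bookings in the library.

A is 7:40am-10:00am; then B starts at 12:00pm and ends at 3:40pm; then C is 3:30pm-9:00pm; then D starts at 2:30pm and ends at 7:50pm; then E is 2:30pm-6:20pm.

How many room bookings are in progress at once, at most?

4

Sweep the timeline, counting +1 at each start and −1 at each end (ends before starts at a tie):
7:40am start A → 1
10:00am end A → 0
12:00pm start B → 1
2:30pm start D → 2
2:30pm start E → 3
3:30pm start C → 4
3:40pm end B → 3
6:20pm end E → 2
7:50pm end D → 1
9:00pm end C → 0
Peak is 4, at 3:30pm (B, C, D, E).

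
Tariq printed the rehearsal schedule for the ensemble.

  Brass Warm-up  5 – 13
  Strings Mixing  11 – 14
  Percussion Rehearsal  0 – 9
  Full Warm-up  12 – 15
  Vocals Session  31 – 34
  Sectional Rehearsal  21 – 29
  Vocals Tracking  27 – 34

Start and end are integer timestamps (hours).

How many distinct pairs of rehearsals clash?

Sorted by start: Percussion Rehearsal, Brass Warm-up, Strings Mixing, Full Warm-up, Sectional Rehearsal, Vocals Tracking, Vocals Session.
Brass Warm-up starts before Percussion Rehearsal ends → Percussion Rehearsal and Brass Warm-up overlap.
Strings Mixing starts after Percussion Rehearsal ends — done with Percussion Rehearsal.
Strings Mixing starts before Brass Warm-up ends → Brass Warm-up and Strings Mixing overlap.
Full Warm-up starts before Brass Warm-up ends → Brass Warm-up and Full Warm-up overlap.
Sectional Rehearsal starts after Brass Warm-up ends — done with Brass Warm-up.
Full Warm-up starts before Strings Mixing ends → Strings Mixing and Full Warm-up overlap.
Sectional Rehearsal starts after Strings Mixing ends — done with Strings Mixing.
Sectional Rehearsal starts after Full Warm-up ends — done with Full Warm-up.
Vocals Tracking starts before Sectional Rehearsal ends → Sectional Rehearsal and Vocals Tracking overlap.
Vocals Session starts after Sectional Rehearsal ends.
Vocals Session starts before Vocals Tracking ends → Vocals Tracking and Vocals Session overlap.
Overlapping pairs: Brass Warm-up & Full Warm-up, Brass Warm-up & Percussion Rehearsal, Brass Warm-up & Strings Mixing, Full Warm-up & Strings Mixing, Sectional Rehearsal & Vocals Tracking, Vocals Session & Vocals Tracking — 6 in total.

6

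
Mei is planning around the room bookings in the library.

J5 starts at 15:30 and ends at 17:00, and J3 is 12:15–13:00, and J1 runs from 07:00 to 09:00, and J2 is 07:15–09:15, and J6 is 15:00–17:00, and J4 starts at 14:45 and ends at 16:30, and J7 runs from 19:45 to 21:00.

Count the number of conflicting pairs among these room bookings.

4

Sorted by start: J1, J2, J3, J4, J6, J5, J7.
J2 starts before J1 ends → J1 and J2 overlap.
J3 starts after J1 ends, so J1 has no further overlaps.
J3 starts after J2 ends, so J2 has no further overlaps.
J4 starts after J3 ends, so J3 has no further overlaps.
J6 starts before J4 ends → J4 and J6 overlap.
J5 starts before J4 ends → J4 and J5 overlap.
J7 starts after J4 ends.
J5 starts before J6 ends → J6 and J5 overlap.
J7 starts after J6 ends.
J7 starts after J5 ends.
Overlapping pairs: J1 & J2, J4 & J5, J4 & J6, J5 & J6 — 4 in total.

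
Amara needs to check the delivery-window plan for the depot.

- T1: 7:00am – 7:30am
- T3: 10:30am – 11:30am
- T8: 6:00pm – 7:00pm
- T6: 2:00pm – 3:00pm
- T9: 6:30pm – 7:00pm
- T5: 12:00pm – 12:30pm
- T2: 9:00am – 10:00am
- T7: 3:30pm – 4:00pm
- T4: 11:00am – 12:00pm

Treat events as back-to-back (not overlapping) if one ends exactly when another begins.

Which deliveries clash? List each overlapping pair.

T3 & T4, T8 & T9

Sorted by start: T1, T2, T3, T4, T5, T6, T7, T8, T9.
T2 starts after T1 ends; T1 is clear from here.
T3 starts after T2 ends; T2 is clear from here.
T4 starts before T3 ends → T3 and T4 overlap.
T5 starts after T3 ends; T3 is clear from here.
T5 starts exactly when T4 ends (back-to-back, no overlap); T4 is clear from here.
T6 starts after T5 ends; T5 is clear from here.
T7 starts after T6 ends; T6 is clear from here.
T8 starts after T7 ends; T7 is clear from here.
T9 starts before T8 ends → T8 and T9 overlap.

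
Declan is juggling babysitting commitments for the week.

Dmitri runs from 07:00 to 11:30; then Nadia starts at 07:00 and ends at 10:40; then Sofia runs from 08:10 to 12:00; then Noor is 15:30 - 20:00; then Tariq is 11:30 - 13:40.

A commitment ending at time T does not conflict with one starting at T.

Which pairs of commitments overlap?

Dmitri & Nadia, Dmitri & Sofia, Nadia & Sofia, Sofia & Tariq

Sorted by start: Nadia, Dmitri, Sofia, Tariq, Noor.
Dmitri starts before Nadia ends → Nadia and Dmitri overlap.
Sofia starts before Nadia ends → Nadia and Sofia overlap.
Tariq starts after Nadia ends — done with Nadia.
Sofia starts before Dmitri ends → Dmitri and Sofia overlap.
Tariq starts exactly when Dmitri ends (back-to-back, no overlap) — done with Dmitri.
Tariq starts before Sofia ends → Sofia and Tariq overlap.
Noor starts after Sofia ends.
Noor starts after Tariq ends.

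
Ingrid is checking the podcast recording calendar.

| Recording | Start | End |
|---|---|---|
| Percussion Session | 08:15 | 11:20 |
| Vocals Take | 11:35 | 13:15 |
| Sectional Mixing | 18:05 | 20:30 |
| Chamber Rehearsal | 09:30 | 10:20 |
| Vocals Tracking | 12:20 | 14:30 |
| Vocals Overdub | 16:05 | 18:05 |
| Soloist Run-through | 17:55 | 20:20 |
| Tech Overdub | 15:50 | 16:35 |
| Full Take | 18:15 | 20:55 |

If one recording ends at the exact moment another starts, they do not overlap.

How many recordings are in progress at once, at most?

3

Sweep the timeline, counting +1 at each start and −1 at each end (ends before starts at a tie):
08:15 start Percussion Session → 1
09:30 start Chamber Rehearsal → 2
10:20 end Chamber Rehearsal → 1
11:20 end Percussion Session → 0
11:35 start Vocals Take → 1
12:20 start Vocals Tracking → 2
13:15 end Vocals Take → 1
14:30 end Vocals Tracking → 0
15:50 start Tech Overdub → 1
16:05 start Vocals Overdub → 2
16:35 end Tech Overdub → 1
17:55 start Soloist Run-through → 2
18:05 end Vocals Overdub → 1
18:05 start Sectional Mixing → 2
18:15 start Full Take → 3
20:20 end Soloist Run-through → 2
20:30 end Sectional Mixing → 1
20:55 end Full Take → 0
Peak is 3, at 18:15 (Full Take, Sectional Mixing, Soloist Run-through).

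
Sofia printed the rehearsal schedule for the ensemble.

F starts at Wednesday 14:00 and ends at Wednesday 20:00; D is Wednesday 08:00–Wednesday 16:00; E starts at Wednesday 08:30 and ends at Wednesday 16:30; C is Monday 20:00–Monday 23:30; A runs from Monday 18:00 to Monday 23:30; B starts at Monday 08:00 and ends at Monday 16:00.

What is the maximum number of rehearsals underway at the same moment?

3

Sweep the timeline, counting +1 at each start and −1 at each end (ends before starts at a tie):
Monday 08:00 start B → 1
Monday 16:00 end B → 0
Monday 18:00 start A → 1
Monday 20:00 start C → 2
Monday 23:30 end A → 1
Monday 23:30 end C → 0
Wednesday 08:00 start D → 1
Wednesday 08:30 start E → 2
Wednesday 14:00 start F → 3
Wednesday 16:00 end D → 2
Wednesday 16:30 end E → 1
Wednesday 20:00 end F → 0
Peak is 3, at Wednesday 14:00 (D, E, F).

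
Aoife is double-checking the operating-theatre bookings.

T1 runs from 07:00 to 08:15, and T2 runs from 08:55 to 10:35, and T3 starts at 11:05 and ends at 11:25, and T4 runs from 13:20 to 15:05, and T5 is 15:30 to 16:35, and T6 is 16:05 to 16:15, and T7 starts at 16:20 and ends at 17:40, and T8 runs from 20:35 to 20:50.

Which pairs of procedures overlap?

T5 & T6, T5 & T7

Check each pair: they overlap iff neither finishes before the other starts.
Sorted by start: T1, T2, T3, T4, T5, T6, T7, T8.
T2 starts after T1 ends — done with T1.
T3 starts after T2 ends — done with T2.
T4 starts after T3 ends — done with T3.
T5 starts after T4 ends — done with T4.
T6 starts before T5 ends → T5 and T6 overlap.
T7 starts before T5 ends → T5 and T7 overlap.
T8 starts after T5 ends.
T7 starts after T6 ends — done with T6.
T8 starts after T7 ends.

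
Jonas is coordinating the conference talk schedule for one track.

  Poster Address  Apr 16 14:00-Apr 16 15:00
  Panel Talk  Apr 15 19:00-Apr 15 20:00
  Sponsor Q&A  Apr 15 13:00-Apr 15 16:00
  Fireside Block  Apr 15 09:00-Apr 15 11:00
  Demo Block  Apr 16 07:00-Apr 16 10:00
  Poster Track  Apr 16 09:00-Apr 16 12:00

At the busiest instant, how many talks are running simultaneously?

Walk through starts and ends in time order (an end at T is processed before a start at T):
Apr 15 09:00 start Fireside Block → 1
Apr 15 11:00 end Fireside Block → 0
Apr 15 13:00 start Sponsor Q&A → 1
Apr 15 16:00 end Sponsor Q&A → 0
Apr 15 19:00 start Panel Talk → 1
Apr 15 20:00 end Panel Talk → 0
Apr 16 07:00 start Demo Block → 1
Apr 16 09:00 start Poster Track → 2
Apr 16 10:00 end Demo Block → 1
Apr 16 12:00 end Poster Track → 0
Apr 16 14:00 start Poster Address → 1
Apr 16 15:00 end Poster Address → 0
Peak is 2, at Apr 16 09:00 (Demo Block, Poster Track).

2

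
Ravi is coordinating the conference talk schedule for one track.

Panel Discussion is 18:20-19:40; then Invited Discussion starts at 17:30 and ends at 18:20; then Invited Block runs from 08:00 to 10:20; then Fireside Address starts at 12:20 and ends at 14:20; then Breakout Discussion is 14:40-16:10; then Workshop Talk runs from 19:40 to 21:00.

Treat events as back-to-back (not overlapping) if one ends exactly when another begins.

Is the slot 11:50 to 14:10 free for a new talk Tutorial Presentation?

Invited Block: ends 10:20 at or before Tutorial Presentation starts 11:50 → clear.
Fireside Address: starts 12:20 before Tutorial Presentation ends 14:10, and ends 14:20 after Tutorial Presentation starts 11:50 → overlap.
Breakout Discussion: starts 14:40 at or after Tutorial Presentation ends 14:10 → clear.
Invited Discussion: starts 17:30 at or after Tutorial Presentation ends 14:10 → clear.
Panel Discussion: starts 18:20 at or after Tutorial Presentation ends 14:10 → clear.
Workshop Talk: starts 19:40 at or after Tutorial Presentation ends 14:10 → clear.
Tutorial Presentation overlaps Fireside Address.

No — it overlaps Fireside Address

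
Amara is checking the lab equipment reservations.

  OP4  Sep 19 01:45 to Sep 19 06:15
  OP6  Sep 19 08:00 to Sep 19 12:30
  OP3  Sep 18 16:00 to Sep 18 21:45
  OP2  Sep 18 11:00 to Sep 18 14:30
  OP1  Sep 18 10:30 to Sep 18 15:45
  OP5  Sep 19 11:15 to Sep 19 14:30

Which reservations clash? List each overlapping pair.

Sorted by start: OP1, OP2, OP3, OP4, OP6, OP5.
OP2 starts before OP1 ends → OP1 and OP2 overlap.
OP3 starts after OP1 ends — done with OP1.
OP3 starts after OP2 ends — done with OP2.
OP4 starts after OP3 ends — done with OP3.
OP6 starts after OP4 ends — done with OP4.
OP5 starts before OP6 ends → OP6 and OP5 overlap.

OP1 & OP2, OP5 & OP6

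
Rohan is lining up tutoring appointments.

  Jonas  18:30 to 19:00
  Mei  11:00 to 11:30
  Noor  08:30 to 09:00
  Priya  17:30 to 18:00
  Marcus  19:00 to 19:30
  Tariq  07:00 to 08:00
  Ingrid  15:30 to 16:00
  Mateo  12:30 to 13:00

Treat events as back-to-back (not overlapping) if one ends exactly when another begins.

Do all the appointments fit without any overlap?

Two intervals overlap when each starts before the other ends.
Sorted by start: Tariq, Noor, Mei, Mateo, Ingrid, Priya, Jonas, Marcus.
Noor starts after Tariq ends, so nothing later overlaps Tariq either.
Mei starts after Noor ends, so nothing later overlaps Noor either.
Mateo starts after Mei ends, so nothing later overlaps Mei either.
Ingrid starts after Mateo ends, so nothing later overlaps Mateo either.
Priya starts after Ingrid ends, so nothing later overlaps Ingrid either.
Jonas starts after Priya ends, so nothing later overlaps Priya either.
Marcus starts exactly when Jonas ends (back-to-back, no overlap).
Every pair is clear; the schedule has no overlaps.

Yes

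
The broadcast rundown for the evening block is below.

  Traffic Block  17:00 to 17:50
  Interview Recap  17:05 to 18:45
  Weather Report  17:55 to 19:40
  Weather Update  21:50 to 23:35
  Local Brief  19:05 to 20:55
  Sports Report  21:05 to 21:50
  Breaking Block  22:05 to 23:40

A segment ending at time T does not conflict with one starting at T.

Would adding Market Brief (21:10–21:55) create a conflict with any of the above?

Traffic Block: ends 17:50 at or before Market Brief starts 21:10 → clear.
Interview Recap: ends 18:45 at or before Market Brief starts 21:10 → clear.
Weather Report: ends 19:40 at or before Market Brief starts 21:10 → clear.
Local Brief: ends 20:55 at or before Market Brief starts 21:10 → clear.
Sports Report: starts 21:05 before Market Brief ends 21:55, and ends 21:50 after Market Brief starts 21:10 → overlap.
Weather Update: starts 21:50 before Market Brief ends 21:55, and ends 23:35 after Market Brief starts 21:10 → overlap.
Breaking Block: starts 22:05 at or after Market Brief ends 21:55 → clear.
Market Brief overlaps Weather Update, Sports Report.

Yes — it overlaps Sports Report, Weather Update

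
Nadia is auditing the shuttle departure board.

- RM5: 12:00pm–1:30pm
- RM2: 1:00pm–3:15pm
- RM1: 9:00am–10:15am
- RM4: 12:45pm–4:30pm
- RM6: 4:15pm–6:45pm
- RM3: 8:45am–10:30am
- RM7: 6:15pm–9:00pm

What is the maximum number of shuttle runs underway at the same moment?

Walk through starts and ends in time order (an end at T is processed before a start at T):
8:45am start RM3 → 1
9:00am start RM1 → 2
10:15am end RM1 → 1
10:30am end RM3 → 0
12:00pm start RM5 → 1
12:45pm start RM4 → 2
1:00pm start RM2 → 3
1:30pm end RM5 → 2
3:15pm end RM2 → 1
4:15pm start RM6 → 2
4:30pm end RM4 → 1
6:15pm start RM7 → 2
6:45pm end RM6 → 1
9:00pm end RM7 → 0
Peak is 3, at 1:00pm (RM2, RM4, RM5).

3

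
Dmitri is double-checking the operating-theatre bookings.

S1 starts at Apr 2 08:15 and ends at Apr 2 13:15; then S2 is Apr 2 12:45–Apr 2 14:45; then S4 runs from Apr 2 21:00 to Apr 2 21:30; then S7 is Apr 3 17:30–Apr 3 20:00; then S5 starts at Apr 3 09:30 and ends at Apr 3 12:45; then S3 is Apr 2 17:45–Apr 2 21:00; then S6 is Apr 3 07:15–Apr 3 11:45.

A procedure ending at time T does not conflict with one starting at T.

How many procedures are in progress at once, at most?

Sort all start/end points and keep a running count:
Apr 2 08:15 start S1 → 1
Apr 2 12:45 start S2 → 2
Apr 2 13:15 end S1 → 1
Apr 2 14:45 end S2 → 0
Apr 2 17:45 start S3 → 1
Apr 2 21:00 end S3 → 0
Apr 2 21:00 start S4 → 1
Apr 2 21:30 end S4 → 0
Apr 3 07:15 start S6 → 1
Apr 3 09:30 start S5 → 2
Apr 3 11:45 end S6 → 1
Apr 3 12:45 end S5 → 0
Apr 3 17:30 start S7 → 1
Apr 3 20:00 end S7 → 0
Peak is 2, at Apr 2 12:45 (S1, S2).

2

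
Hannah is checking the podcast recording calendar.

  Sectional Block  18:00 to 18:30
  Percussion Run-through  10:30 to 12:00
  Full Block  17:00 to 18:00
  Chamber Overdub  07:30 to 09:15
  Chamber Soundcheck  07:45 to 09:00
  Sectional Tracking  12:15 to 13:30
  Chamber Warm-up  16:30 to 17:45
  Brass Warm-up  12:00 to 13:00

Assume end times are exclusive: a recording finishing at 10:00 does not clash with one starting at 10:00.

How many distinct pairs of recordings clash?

Sorted by start: Chamber Overdub, Chamber Soundcheck, Percussion Run-through, Brass Warm-up, Sectional Tracking, Chamber Warm-up, Full Block, Sectional Block.
Chamber Soundcheck starts before Chamber Overdub ends → Chamber Overdub and Chamber Soundcheck overlap.
Percussion Run-through starts after Chamber Overdub ends, so Chamber Overdub has no further overlaps.
Percussion Run-through starts after Chamber Soundcheck ends, so Chamber Soundcheck has no further overlaps.
Brass Warm-up starts exactly when Percussion Run-through ends (back-to-back, no overlap), so Percussion Run-through has no further overlaps.
Sectional Tracking starts before Brass Warm-up ends → Brass Warm-up and Sectional Tracking overlap.
Chamber Warm-up starts after Brass Warm-up ends, so Brass Warm-up has no further overlaps.
Chamber Warm-up starts after Sectional Tracking ends, so Sectional Tracking has no further overlaps.
Full Block starts before Chamber Warm-up ends → Chamber Warm-up and Full Block overlap.
Sectional Block starts after Chamber Warm-up ends.
Sectional Block starts exactly when Full Block ends (back-to-back, no overlap).
Overlapping pairs: Brass Warm-up & Sectional Tracking, Chamber Overdub & Chamber Soundcheck, Chamber Warm-up & Full Block — 3 in total.

3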